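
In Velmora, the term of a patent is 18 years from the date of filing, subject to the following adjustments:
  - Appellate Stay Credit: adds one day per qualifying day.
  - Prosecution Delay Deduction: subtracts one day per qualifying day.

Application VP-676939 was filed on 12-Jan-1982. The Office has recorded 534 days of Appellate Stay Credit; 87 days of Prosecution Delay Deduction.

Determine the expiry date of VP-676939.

Base term: filing date + 18 years → 12 January 2000.
Appellate Stay Credit: +534 days → 29 June 2001.
Prosecution Delay Deduction: −87 days → 3 April 2001.

2001-04-03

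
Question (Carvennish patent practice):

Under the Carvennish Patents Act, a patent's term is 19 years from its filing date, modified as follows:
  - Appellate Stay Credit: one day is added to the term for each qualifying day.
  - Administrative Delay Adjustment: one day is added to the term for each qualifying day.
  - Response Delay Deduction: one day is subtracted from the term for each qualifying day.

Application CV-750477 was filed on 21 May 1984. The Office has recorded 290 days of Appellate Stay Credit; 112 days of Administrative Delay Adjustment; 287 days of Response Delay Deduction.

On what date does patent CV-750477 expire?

2003-09-13

Base term: filing date + 19 years → 21 May 2003.
Appellate Stay Credit: +290 days → 6 March 2004.
Administrative Delay Adjustment: +112 days → 26 June 2004.
Response Delay Deduction: −287 days → 13 September 2003.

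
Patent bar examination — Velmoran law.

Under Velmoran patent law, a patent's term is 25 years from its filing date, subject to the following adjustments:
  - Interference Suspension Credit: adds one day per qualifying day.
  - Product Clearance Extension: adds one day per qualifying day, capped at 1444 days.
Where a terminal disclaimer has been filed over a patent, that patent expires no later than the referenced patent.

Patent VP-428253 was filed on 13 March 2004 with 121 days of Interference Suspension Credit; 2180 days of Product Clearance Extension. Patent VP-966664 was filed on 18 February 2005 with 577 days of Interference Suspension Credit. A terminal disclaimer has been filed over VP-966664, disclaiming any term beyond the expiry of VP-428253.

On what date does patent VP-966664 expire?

September 18, 2031

Natural term of VP-966664:
  Base: filing + 25 years → 18 February 2030.
  Interference Suspension Credit: +577 days → 18 September 2031.
Expiry of referenced patent VP-428253:
  Base: filing + 25 years → 13 March 2029.
  Interference Suspension Credit: +121 days → 12 July 2029.
  Product Clearance Extension: 2180 days claimed exceeds the 1444-day cap, so +1444 days → 25 June 2033.
Terminal disclaimer: VP-966664 expires on the earlier of 18 September 2031 and 25 June 2033.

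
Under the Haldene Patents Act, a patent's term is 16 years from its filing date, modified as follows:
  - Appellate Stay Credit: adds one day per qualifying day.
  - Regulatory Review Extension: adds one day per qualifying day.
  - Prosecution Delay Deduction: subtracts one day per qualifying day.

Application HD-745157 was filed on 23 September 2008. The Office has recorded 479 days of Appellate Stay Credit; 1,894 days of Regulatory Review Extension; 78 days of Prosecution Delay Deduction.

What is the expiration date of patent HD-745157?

January 5, 2031

Base term: filing date + 16 years → 23 September 2024.
Appellate Stay Credit: +479 days → 15 January 2026.
Regulatory Review Extension: +1894 days → 24 March 2031.
Prosecution Delay Deduction: −78 days → 5 January 2031.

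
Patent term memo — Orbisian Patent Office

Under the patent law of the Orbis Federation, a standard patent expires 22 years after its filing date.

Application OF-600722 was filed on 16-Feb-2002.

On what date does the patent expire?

2024-02-16

Filing date + 22 years → 16 February 2024.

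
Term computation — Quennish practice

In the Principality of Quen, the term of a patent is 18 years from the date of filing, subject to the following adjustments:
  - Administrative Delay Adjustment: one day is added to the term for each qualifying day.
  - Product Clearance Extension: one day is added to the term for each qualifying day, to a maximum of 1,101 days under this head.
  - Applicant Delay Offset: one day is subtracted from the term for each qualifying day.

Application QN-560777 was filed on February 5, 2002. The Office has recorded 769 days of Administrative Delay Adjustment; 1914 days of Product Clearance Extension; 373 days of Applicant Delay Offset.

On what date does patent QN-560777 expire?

2024-03-12

Base term: filing date + 18 years → 5 February 2020.
Administrative Delay Adjustment: +769 days → 15 March 2022.
Product Clearance Extension: 1914 days claimed exceeds the 1101-day cap, so +1101 days → 20 March 2025.
Applicant Delay Offset: −373 days → 12 March 2024.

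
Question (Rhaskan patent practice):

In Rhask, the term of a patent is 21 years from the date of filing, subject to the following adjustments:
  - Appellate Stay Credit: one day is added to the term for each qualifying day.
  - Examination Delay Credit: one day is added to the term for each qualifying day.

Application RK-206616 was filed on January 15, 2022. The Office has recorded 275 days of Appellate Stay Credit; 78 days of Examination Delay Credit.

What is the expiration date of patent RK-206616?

Base term: filing date + 21 years → 15 January 2043.
Appellate Stay Credit: +275 days → 17 October 2043.
Examination Delay Credit: +78 days → 3 January 2044.

January 3, 2044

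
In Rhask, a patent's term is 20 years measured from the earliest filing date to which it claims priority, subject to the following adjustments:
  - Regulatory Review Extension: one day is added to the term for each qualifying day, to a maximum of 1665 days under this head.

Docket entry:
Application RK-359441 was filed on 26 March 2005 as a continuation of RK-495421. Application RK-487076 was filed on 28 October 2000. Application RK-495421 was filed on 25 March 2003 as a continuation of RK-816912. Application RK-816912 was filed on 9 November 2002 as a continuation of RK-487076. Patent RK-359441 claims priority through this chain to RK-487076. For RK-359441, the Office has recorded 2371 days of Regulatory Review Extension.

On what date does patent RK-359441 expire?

2025-05-20

Earliest priority filing: 28 October 2000.
Base term: 28 October 2000 + 20 years → 28 October 2020.
Regulatory Review Extension: 2371 days claimed exceeds the 1665-day cap, so +1665 days → 20 May 2025.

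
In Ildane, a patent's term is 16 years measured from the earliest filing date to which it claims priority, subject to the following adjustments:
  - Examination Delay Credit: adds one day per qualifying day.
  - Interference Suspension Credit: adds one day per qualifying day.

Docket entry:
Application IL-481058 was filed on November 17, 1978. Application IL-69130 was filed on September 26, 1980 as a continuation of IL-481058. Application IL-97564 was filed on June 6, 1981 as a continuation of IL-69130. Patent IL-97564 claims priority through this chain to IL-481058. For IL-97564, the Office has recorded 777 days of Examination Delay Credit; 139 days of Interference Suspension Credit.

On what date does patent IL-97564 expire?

Earliest priority filing: 17 November 1978.
Base term: 17 November 1978 + 16 years → 17 November 1994.
Examination Delay Credit: +777 days → 2 January 1997.
Interference Suspension Credit: +139 days → 21 May 1997.

May 21, 1997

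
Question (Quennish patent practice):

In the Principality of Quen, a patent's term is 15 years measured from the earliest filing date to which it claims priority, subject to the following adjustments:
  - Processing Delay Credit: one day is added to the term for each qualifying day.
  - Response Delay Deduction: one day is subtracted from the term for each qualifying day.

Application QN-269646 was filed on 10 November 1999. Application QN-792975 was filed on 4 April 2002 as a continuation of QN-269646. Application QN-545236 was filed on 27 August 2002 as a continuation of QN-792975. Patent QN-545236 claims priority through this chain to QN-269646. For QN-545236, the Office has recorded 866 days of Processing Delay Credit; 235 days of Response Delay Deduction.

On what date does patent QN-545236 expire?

August 2, 2016

Earliest priority filing: 10 November 1999.
Base term: 10 November 1999 + 15 years → 10 November 2014.
Processing Delay Credit: +866 days → 25 March 2017.
Response Delay Deduction: −235 days → 2 August 2016.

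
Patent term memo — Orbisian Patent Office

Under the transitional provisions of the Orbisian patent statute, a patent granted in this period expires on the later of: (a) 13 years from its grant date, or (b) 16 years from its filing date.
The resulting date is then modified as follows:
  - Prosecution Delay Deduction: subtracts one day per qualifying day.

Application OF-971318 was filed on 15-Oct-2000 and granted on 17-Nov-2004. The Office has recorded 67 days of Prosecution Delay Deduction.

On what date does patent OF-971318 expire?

2017-09-11

(a) grant + 13 years → 17 November 2017.
(b) filing + 16 years → 15 October 2016.
Later of the two: 17 November 2017.
Prosecution Delay Deduction: −67 days → 11 September 2017.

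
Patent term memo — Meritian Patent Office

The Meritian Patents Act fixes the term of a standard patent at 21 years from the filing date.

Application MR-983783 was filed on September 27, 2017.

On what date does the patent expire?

2038-09-27

Filing date + 21 years → 27 September 2038.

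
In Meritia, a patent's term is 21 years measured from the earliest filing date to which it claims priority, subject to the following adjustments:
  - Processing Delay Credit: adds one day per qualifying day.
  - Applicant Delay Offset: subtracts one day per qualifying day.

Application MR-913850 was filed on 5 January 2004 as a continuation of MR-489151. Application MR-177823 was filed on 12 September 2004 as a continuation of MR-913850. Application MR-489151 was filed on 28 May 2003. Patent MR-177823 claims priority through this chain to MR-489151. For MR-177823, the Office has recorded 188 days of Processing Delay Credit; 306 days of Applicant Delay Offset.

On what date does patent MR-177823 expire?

Earliest priority filing: 28 May 2003.
Base term: 28 May 2003 + 21 years → 28 May 2024.
Processing Delay Credit: +188 days → 2 December 2024.
Applicant Delay Offset: −306 days → 31 January 2024.

January 31, 2024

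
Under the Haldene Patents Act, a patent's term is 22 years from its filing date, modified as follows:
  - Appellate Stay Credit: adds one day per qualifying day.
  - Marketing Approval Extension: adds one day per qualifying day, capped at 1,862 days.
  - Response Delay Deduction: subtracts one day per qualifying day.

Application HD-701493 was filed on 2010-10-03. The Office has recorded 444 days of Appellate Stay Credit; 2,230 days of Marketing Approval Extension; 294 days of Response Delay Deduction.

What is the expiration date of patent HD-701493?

April 7, 2038

Base term: filing date + 22 years → 3 October 2032.
Appellate Stay Credit: +444 days → 21 December 2033.
Marketing Approval Extension: 2230 days claimed exceeds the 1862-day cap, so +1862 days → 26 January 2039.
Response Delay Deduction: −294 days → 7 April 2038.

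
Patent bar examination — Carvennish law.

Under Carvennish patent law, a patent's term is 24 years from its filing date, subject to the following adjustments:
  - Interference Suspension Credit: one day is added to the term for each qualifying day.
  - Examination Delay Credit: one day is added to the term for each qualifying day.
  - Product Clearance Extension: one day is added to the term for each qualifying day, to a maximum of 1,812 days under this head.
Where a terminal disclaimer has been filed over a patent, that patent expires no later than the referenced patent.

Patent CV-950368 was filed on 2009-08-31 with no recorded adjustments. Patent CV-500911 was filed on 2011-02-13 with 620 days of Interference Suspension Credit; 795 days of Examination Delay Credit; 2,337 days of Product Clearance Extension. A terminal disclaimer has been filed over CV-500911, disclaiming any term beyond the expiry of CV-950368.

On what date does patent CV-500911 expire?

Natural term of CV-500911:
  Base: filing + 24 years → 13 February 2035.
  Interference Suspension Credit: +620 days → 25 October 2036.
  Examination Delay Credit: +795 days → 29 December 2038.
  Product Clearance Extension: 2337 days claimed exceeds the 1812-day cap, so +1812 days → 15 December 2043.
Expiry of referenced patent CV-950368:
  Base: filing + 24 years → 31 August 2033.
Terminal disclaimer: CV-500911 expires on the earlier of 15 December 2043 and 31 August 2033.

August 31, 2033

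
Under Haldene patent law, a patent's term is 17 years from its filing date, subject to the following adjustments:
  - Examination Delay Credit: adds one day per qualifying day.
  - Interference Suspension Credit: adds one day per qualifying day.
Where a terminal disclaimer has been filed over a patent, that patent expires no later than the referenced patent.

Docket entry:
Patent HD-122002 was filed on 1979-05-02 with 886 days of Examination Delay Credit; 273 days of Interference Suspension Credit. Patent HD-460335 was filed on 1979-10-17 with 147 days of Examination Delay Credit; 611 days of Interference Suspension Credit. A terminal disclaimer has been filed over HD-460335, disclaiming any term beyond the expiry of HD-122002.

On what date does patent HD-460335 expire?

Natural term of HD-460335:
  Base: filing + 17 years → 17 October 1996.
  Examination Delay Credit: +147 days → 13 March 1997.
  Interference Suspension Credit: +611 days → 14 November 1998.
Expiry of referenced patent HD-122002:
  Base: filing + 17 years → 2 May 1996.
  Examination Delay Credit: +886 days → 5 October 1998.
  Interference Suspension Credit: +273 days → 5 July 1999.
Terminal disclaimer: HD-460335 expires on the earlier of 14 November 1998 and 5 July 1999.

November 14, 1998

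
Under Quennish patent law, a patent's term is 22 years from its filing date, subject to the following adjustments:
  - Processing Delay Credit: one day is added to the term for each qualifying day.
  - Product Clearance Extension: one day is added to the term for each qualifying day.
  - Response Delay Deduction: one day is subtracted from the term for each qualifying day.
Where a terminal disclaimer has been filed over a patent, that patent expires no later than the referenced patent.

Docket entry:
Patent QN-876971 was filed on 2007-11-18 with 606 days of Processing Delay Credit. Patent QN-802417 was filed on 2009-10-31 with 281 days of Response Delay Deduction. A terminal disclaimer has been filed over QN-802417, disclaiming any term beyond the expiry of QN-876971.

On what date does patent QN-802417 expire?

Natural term of QN-802417:
  Base: filing + 22 years → 31 October 2031.
  Response Delay Deduction: −281 days → 23 January 2031.
Expiry of referenced patent QN-876971:
  Base: filing + 22 years → 18 November 2029.
  Processing Delay Credit: +606 days → 17 July 2031.
Terminal disclaimer: QN-802417 expires on the earlier of 23 January 2031 and 17 July 2031.

January 23, 2031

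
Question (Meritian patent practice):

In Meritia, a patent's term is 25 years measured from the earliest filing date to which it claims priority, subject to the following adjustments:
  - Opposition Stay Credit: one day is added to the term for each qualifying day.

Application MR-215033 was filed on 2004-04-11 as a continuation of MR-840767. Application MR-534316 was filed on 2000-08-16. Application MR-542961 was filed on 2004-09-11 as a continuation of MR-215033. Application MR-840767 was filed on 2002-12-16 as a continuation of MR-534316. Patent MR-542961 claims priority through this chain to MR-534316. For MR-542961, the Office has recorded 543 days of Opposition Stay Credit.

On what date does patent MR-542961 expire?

2027-02-10

Earliest priority filing: 16 August 2000.
Base term: 16 August 2000 + 25 years → 16 August 2025.
Opposition Stay Credit: +543 days → 10 February 2027.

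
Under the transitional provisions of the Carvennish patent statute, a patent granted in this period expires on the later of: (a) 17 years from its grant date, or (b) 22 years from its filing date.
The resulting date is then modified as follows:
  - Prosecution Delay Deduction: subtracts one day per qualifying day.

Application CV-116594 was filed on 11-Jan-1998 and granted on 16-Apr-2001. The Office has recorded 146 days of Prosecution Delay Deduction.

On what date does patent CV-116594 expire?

August 18, 2019

(a) grant + 17 years → 16 April 2018.
(b) filing + 22 years → 11 January 2020.
Later of the two: 11 January 2020.
Prosecution Delay Deduction: −146 days → 18 August 2019.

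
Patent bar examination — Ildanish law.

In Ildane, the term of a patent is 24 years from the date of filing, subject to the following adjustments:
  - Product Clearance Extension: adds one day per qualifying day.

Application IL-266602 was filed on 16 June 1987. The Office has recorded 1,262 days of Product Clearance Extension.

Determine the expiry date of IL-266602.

2014-11-29

Base term: filing date + 24 years → 16 June 2011.
Product Clearance Extension: +1262 days → 29 November 2014.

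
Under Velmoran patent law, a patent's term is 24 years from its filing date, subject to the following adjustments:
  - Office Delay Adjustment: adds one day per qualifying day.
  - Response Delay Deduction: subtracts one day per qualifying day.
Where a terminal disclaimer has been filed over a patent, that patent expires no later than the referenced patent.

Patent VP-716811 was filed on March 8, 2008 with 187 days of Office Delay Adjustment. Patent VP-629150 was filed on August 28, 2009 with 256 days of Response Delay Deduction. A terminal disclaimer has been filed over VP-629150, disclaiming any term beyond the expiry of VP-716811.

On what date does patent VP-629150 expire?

September 11, 2032

Natural term of VP-629150:
  Base: filing + 24 years → 28 August 2033.
  Response Delay Deduction: −256 days → 15 December 2032.
Expiry of referenced patent VP-716811:
  Base: filing + 24 years → 8 March 2032.
  Office Delay Adjustment: +187 days → 11 September 2032.
Terminal disclaimer: VP-629150 expires on the earlier of 15 December 2032 and 11 September 2032.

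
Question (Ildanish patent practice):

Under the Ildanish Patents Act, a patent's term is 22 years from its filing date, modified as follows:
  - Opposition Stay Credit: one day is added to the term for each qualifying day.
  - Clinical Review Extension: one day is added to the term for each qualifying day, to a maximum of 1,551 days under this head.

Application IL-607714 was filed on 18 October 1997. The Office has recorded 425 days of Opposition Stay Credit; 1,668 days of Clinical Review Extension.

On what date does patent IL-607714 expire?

March 16, 2025

Base term: filing date + 22 years → 18 October 2019.
Opposition Stay Credit: +425 days → 16 December 2020.
Clinical Review Extension: 1668 days claimed exceeds the 1551-day cap, so +1551 days → 16 March 2025.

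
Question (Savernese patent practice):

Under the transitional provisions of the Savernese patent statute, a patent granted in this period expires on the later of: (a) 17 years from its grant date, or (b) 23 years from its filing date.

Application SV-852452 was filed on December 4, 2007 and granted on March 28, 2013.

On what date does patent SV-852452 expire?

December 4, 2030

(a) grant + 17 years → 28 March 2030.
(b) filing + 23 years → 4 December 2030.
Later of the two: 4 December 2030.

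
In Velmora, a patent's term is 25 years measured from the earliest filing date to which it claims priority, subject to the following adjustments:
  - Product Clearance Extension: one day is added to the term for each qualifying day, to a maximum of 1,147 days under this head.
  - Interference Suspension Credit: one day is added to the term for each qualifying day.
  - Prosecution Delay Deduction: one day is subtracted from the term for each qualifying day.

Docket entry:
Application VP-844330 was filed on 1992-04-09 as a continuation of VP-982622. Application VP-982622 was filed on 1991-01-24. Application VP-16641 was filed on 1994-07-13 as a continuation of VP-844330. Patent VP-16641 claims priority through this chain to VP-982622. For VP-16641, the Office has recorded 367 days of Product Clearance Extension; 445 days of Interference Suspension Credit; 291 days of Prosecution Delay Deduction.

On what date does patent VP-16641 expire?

June 28, 2017

Earliest priority filing: 24 January 1991.
Base term: 24 January 1991 + 25 years → 24 January 2016.
Product Clearance Extension: 367 days (within the 1147-day cap) → +367 days → 25 January 2017.
Interference Suspension Credit: +445 days → 15 April 2018.
Prosecution Delay Deduction: −291 days → 28 June 2017.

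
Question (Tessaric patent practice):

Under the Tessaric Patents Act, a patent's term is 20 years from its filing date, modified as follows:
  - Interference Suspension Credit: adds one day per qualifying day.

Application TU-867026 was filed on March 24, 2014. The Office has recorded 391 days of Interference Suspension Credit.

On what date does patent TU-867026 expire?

Base term: filing date + 20 years → 24 March 2034.
Interference Suspension Credit: +391 days → 19 April 2035.

April 19, 2035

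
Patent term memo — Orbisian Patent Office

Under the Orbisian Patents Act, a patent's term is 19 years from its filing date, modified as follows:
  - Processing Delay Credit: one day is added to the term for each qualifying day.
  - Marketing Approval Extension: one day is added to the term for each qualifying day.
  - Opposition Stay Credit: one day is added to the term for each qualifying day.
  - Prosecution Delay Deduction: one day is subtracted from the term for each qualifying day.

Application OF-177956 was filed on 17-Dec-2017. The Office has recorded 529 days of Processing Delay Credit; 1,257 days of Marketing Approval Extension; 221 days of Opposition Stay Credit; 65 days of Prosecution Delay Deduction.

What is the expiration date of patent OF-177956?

Base term: filing date + 19 years → 17 December 2036.
Processing Delay Credit: +529 days → 30 May 2038.
Marketing Approval Extension: +1257 days → 7 November 2041.
Opposition Stay Credit: +221 days → 16 June 2042.
Prosecution Delay Deduction: −65 days → 12 April 2042.

April 12, 2042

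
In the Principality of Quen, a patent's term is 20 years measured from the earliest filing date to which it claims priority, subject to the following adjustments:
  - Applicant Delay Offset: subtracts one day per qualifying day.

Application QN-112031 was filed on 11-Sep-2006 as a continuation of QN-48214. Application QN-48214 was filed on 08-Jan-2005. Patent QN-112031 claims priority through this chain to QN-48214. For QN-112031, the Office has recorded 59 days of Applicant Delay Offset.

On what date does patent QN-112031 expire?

Earliest priority filing: 8 January 2005.
Base term: 8 January 2005 + 20 years → 8 January 2025.
Applicant Delay Offset: −59 days → 10 November 2024.

November 10, 2024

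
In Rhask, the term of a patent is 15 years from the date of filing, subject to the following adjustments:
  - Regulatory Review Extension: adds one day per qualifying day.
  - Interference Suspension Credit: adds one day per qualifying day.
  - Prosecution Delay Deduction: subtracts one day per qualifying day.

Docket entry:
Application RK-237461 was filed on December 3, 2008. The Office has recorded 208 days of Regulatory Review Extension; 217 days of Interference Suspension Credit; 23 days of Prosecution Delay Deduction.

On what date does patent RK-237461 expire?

2025-01-08

Base term: filing date + 15 years → 3 December 2023.
Regulatory Review Extension: +208 days → 28 June 2024.
Interference Suspension Credit: +217 days → 31 January 2025.
Prosecution Delay Deduction: −23 days → 8 January 2025.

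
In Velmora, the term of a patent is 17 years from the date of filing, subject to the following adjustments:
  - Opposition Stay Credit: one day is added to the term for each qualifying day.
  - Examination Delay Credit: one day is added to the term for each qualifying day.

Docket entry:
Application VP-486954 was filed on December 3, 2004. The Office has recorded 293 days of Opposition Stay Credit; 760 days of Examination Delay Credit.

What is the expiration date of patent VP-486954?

2024-10-21

Base term: filing date + 17 years → 3 December 2021.
Opposition Stay Credit: +293 days → 22 September 2022.
Examination Delay Credit: +760 days → 21 October 2024.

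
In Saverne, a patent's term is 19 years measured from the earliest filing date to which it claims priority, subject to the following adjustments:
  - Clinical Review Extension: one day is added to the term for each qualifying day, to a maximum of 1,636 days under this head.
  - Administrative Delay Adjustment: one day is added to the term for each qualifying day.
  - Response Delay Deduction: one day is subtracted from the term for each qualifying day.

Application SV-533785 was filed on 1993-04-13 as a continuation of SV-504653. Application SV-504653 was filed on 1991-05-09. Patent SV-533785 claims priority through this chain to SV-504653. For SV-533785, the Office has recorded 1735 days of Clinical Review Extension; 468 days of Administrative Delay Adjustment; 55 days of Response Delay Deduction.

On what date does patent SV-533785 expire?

December 18, 2015

Earliest priority filing: 9 May 1991.
Base term: 9 May 1991 + 19 years → 9 May 2010.
Clinical Review Extension: 1735 days claimed exceeds the 1636-day cap, so +1636 days → 31 October 2014.
Administrative Delay Adjustment: +468 days → 11 February 2016.
Response Delay Deduction: −55 days → 18 December 2015.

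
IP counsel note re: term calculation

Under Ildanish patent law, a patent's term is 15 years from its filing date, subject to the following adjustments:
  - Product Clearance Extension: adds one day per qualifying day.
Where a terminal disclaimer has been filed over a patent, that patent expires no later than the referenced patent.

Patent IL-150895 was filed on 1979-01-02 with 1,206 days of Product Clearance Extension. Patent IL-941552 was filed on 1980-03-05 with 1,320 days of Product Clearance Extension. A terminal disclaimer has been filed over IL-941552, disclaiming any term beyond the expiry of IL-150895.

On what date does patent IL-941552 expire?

Natural term of IL-941552:
  Base: filing + 15 years → 5 March 1995.
  Product Clearance Extension: +1320 days → 15 October 1998.
Expiry of referenced patent IL-150895:
  Base: filing + 15 years → 2 January 1994.
  Product Clearance Extension: +1206 days → 22 April 1997.
Terminal disclaimer: IL-941552 expires on the earlier of 15 October 1998 and 22 April 1997.

1997-04-22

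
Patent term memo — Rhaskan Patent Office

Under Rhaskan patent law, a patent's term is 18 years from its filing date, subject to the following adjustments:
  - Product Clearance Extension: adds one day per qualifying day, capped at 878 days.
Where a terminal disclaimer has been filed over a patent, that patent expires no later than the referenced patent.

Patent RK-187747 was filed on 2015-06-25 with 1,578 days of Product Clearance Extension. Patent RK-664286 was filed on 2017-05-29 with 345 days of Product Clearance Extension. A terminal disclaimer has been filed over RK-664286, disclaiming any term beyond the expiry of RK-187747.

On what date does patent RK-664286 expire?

2035-11-20

Natural term of RK-664286:
  Base: filing + 18 years → 29 May 2035.
  Product Clearance Extension: 345 days (within the 878-day cap) → +345 days → 8 May 2036.
Expiry of referenced patent RK-187747:
  Base: filing + 18 years → 25 June 2033.
  Product Clearance Extension: 1578 days claimed exceeds the 878-day cap, so +878 days → 20 November 2035.
Terminal disclaimer: RK-664286 expires on the earlier of 8 May 2036 and 20 November 2035.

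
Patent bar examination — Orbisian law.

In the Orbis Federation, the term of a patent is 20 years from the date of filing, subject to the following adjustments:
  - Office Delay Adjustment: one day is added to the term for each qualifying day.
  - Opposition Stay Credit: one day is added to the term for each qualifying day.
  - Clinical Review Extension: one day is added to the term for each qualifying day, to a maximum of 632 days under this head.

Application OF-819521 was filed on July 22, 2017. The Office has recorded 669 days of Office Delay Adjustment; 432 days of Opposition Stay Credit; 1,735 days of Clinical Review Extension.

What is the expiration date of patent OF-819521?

April 20, 2042

Base term: filing date + 20 years → 22 July 2037.
Office Delay Adjustment: +669 days → 22 May 2039.
Opposition Stay Credit: +432 days → 27 July 2040.
Clinical Review Extension: 1735 days claimed exceeds the 632-day cap, so +632 days → 20 April 2042.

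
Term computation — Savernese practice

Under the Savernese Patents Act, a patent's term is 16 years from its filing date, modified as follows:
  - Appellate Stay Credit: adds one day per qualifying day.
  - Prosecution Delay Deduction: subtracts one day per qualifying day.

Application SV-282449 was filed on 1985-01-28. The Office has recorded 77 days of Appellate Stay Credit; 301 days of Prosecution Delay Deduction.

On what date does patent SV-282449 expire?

June 18, 2000

Base term: filing date + 16 years → 28 January 2001.
Appellate Stay Credit: +77 days → 15 April 2001.
Prosecution Delay Deduction: −301 days → 18 June 2000.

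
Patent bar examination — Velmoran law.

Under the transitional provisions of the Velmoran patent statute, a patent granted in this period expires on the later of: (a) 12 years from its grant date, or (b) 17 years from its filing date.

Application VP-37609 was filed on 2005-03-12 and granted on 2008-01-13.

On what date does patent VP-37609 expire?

(a) grant + 12 years → 13 January 2020.
(b) filing + 17 years → 12 March 2022.
Later of the two: 12 March 2022.

March 12, 2022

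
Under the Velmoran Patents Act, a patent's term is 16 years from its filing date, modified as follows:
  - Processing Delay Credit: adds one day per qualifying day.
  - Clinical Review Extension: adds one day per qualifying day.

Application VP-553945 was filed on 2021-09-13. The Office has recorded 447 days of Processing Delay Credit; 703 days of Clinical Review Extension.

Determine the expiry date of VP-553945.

Base term: filing date + 16 years → 13 September 2037.
Processing Delay Credit: +447 days → 4 December 2038.
Clinical Review Extension: +703 days → 6 November 2040.

2040-11-06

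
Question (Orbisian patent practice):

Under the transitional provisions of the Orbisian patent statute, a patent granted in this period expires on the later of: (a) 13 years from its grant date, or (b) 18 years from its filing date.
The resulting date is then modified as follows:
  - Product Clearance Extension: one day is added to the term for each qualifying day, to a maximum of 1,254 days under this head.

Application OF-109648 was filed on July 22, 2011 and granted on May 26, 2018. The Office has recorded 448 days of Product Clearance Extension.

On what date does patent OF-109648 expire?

August 16, 2032

(a) grant + 13 years → 26 May 2031.
(b) filing + 18 years → 22 July 2029.
Later of the two: 26 May 2031.
Product Clearance Extension: 448 days (within the 1254-day cap) → +448 days → 16 August 2032.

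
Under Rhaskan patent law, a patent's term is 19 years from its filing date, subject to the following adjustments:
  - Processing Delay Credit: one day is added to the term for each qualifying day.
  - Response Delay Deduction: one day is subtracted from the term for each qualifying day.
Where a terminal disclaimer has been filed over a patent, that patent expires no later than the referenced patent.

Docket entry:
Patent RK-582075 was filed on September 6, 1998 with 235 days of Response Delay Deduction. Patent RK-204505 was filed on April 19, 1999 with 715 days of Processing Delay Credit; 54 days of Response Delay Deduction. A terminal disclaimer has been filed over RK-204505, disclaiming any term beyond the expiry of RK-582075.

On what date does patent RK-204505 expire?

2017-01-14

Natural term of RK-204505:
  Base: filing + 19 years → 19 April 2018.
  Processing Delay Credit: +715 days → 3 April 2020.
  Response Delay Deduction: −54 days → 9 February 2020.
Expiry of referenced patent RK-582075:
  Base: filing + 19 years → 6 September 2017.
  Response Delay Deduction: −235 days → 14 January 2017.
Terminal disclaimer: RK-204505 expires on the earlier of 9 February 2020 and 14 January 2017.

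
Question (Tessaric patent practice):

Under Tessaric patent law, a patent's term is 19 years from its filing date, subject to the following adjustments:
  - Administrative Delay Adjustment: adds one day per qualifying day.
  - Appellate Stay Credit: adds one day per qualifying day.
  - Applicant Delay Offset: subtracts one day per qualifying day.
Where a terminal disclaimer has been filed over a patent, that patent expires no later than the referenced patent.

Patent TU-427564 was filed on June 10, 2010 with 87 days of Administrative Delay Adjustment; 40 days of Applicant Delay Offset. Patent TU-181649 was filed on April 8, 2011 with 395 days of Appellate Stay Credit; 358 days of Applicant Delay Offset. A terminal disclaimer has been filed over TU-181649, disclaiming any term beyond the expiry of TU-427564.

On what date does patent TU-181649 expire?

Natural term of TU-181649:
  Base: filing + 19 years → 8 April 2030.
  Appellate Stay Credit: +395 days → 8 May 2031.
  Applicant Delay Offset: −358 days → 15 May 2030.
Expiry of referenced patent TU-427564:
  Base: filing + 19 years → 10 June 2029.
  Administrative Delay Adjustment: +87 days → 5 September 2029.
  Applicant Delay Offset: −40 days → 27 July 2029.
Terminal disclaimer: TU-181649 expires on the earlier of 15 May 2030 and 27 July 2029.

2029-07-27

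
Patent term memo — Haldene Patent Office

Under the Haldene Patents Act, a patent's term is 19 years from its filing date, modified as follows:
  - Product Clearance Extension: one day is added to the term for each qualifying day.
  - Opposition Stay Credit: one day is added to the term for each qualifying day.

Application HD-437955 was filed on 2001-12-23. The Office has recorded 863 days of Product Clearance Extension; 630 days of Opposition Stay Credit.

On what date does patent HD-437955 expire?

Base term: filing date + 19 years → 23 December 2020.
Product Clearance Extension: +863 days → 5 May 2023.
Opposition Stay Credit: +630 days → 24 January 2025.

January 24, 2025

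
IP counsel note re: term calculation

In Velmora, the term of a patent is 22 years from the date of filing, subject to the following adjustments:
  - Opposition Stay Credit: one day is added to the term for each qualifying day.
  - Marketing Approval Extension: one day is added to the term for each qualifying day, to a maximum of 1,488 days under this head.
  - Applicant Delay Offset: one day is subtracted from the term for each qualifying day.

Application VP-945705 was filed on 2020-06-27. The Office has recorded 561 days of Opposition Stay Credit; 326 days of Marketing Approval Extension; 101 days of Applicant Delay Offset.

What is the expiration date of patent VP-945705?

Base term: filing date + 22 years → 27 June 2042.
Opposition Stay Credit: +561 days → 9 January 2044.
Marketing Approval Extension: 326 days (within the 1488-day cap) → +326 days → 30 November 2044.
Applicant Delay Offset: −101 days → 21 August 2044.

August 21, 2044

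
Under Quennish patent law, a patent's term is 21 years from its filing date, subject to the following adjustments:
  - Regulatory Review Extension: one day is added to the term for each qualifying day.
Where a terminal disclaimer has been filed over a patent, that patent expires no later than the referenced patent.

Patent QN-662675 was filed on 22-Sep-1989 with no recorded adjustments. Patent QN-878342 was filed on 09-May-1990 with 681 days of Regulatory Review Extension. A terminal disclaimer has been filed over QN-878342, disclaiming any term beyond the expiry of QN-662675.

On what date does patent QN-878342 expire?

Natural term of QN-878342:
  Base: filing + 21 years → 9 May 2011.
  Regulatory Review Extension: +681 days → 20 March 2013.
Expiry of referenced patent QN-662675:
  Base: filing + 21 years → 22 September 2010.
Terminal disclaimer: QN-878342 expires on the earlier of 20 March 2013 and 22 September 2010.

September 22, 2010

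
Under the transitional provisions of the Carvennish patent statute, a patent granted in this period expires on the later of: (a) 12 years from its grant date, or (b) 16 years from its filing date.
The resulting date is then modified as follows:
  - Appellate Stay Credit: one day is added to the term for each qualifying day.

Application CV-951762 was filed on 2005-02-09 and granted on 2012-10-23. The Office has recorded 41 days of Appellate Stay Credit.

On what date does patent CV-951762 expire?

(a) grant + 12 years → 23 October 2024.
(b) filing + 16 years → 9 February 2021.
Later of the two: 23 October 2024.
Appellate Stay Credit: +41 days → 3 December 2024.

2024-12-03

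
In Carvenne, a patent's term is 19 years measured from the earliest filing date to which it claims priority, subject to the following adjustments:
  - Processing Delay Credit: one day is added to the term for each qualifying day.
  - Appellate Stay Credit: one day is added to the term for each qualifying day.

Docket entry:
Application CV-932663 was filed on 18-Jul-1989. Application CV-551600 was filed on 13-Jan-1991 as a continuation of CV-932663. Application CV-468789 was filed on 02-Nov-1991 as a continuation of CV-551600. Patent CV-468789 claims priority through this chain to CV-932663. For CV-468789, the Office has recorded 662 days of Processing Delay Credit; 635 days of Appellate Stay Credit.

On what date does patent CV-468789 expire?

February 5, 2012

Earliest priority filing: 18 July 1989.
Base term: 18 July 1989 + 19 years → 18 July 2008.
Processing Delay Credit: +662 days → 11 May 2010.
Appellate Stay Credit: +635 days → 5 February 2012.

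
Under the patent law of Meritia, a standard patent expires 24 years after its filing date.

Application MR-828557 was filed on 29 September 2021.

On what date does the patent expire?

September 29, 2045

Filing date + 24 years → 29 September 2045.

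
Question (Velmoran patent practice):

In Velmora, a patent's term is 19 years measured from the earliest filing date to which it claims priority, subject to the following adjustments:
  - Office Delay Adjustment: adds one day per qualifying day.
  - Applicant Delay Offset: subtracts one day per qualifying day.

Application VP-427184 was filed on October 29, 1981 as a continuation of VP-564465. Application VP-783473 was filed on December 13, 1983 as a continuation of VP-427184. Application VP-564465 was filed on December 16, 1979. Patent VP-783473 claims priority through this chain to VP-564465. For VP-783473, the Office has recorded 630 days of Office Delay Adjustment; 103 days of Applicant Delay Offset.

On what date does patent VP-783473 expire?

2000-05-26

Earliest priority filing: 16 December 1979.
Base term: 16 December 1979 + 19 years → 16 December 1998.
Office Delay Adjustment: +630 days → 6 September 2000.
Applicant Delay Offset: −103 days → 26 May 2000.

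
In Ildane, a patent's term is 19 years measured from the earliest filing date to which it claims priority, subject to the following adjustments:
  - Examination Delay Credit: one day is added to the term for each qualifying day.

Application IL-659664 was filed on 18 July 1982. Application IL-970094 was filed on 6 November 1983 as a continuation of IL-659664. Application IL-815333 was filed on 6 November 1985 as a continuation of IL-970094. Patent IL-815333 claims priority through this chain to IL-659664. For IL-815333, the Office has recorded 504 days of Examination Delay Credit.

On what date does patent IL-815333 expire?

Earliest priority filing: 18 July 1982.
Base term: 18 July 1982 + 19 years → 18 July 2001.
Examination Delay Credit: +504 days → 4 December 2002.

December 4, 2002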